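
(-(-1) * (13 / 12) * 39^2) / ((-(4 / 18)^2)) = -33366.94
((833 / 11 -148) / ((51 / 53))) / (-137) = 14045/25619 = 0.55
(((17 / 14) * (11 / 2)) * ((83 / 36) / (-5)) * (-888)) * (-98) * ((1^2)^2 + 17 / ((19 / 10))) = -253256157/95 = -2665854.28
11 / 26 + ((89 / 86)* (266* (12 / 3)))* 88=108332697/1118 = 96898.66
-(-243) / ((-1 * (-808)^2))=-243/652864 = 0.00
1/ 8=0.12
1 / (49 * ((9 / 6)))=2/147 = 0.01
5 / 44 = 0.11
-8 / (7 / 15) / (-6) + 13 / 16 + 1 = 523/112 = 4.67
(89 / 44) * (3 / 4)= 267/176 = 1.52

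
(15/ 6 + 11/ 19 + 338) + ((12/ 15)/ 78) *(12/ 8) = 842503/2470 = 341.09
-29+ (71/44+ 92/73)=-83917/3212 = -26.13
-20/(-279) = 20/279 = 0.07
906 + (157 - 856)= 207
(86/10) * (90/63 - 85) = -718.71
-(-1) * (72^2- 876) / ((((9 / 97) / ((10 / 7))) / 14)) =2785840/3 = 928613.33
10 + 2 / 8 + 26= 145/4 = 36.25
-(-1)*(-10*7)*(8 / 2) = -280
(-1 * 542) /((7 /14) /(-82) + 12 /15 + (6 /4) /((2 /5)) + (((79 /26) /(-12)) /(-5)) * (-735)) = 11555440/696679 = 16.59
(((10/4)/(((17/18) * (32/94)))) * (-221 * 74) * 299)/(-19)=304177185/152 = 2001165.69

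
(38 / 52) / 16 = 19/416 = 0.05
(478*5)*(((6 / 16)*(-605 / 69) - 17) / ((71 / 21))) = -93679635/6532 = -14341.65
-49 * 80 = -3920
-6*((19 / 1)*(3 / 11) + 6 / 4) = -441/11 = -40.09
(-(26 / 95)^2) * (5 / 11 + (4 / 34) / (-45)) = -2570828/75945375 = -0.03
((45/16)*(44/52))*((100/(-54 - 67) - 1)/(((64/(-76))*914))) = 14535/2573824 = 0.01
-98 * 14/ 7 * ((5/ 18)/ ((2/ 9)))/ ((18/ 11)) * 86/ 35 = -3311/9 = -367.89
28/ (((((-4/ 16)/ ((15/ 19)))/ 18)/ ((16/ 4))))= -120960/19 = -6366.32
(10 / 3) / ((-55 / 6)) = -4/11 = -0.36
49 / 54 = 0.91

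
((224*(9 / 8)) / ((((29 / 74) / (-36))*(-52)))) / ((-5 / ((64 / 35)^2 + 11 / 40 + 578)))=-45311643/875 = -51784.73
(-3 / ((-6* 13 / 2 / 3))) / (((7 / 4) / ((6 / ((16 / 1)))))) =9/182 = 0.05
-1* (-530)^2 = -280900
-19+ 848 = 829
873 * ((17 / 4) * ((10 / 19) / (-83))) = -74205/3154 = -23.53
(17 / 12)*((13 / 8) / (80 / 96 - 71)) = -221/6736 = -0.03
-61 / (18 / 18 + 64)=-61/65 = -0.94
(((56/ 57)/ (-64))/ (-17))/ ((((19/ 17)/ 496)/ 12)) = 1736/361 = 4.81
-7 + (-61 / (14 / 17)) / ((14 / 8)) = -2417/49 = -49.33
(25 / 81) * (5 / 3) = 125/243 = 0.51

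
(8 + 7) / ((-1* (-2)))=15/2 = 7.50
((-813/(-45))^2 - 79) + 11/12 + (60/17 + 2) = 3883913/15300 = 253.85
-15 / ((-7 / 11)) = 165/7 = 23.57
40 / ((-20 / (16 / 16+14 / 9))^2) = 529/810 = 0.65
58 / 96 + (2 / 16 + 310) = 14915/48 = 310.73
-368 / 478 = -184/239 = -0.77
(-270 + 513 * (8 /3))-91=1007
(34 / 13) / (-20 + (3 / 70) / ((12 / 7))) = -80/611 = -0.13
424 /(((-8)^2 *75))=53/600 = 0.09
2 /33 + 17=17.06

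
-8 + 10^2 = 92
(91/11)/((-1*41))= -91/451 = -0.20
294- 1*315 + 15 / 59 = -1224/59 = -20.75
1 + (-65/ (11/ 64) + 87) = -3192/11 = -290.18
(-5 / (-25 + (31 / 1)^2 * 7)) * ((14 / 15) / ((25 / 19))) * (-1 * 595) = 0.31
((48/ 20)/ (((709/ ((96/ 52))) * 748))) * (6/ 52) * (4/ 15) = 144/560163175 = 0.00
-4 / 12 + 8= 7.67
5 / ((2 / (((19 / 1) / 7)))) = 95/14 = 6.79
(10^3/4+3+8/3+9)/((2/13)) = 5161/3 = 1720.33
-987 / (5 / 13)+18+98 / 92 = -585841/230 = -2547.13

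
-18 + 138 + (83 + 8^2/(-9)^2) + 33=236.79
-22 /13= -1.69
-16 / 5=-3.20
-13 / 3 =-4.33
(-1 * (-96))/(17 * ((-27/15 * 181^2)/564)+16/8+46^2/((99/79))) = -8933760/8090009 = -1.10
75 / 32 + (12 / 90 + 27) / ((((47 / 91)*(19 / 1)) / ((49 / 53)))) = 111319141/22717920 = 4.90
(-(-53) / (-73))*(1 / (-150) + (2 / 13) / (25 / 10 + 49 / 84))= -165307/5266950 = -0.03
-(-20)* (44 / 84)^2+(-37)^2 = 606149/441 = 1374.49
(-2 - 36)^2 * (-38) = -54872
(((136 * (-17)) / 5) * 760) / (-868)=404.87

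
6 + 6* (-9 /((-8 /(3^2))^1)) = 267/4 = 66.75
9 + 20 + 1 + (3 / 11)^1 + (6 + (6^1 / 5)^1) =2061/55 = 37.47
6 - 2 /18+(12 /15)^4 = 6.30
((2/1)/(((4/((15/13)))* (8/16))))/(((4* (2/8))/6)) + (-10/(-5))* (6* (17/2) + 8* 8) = 3080/13 = 236.92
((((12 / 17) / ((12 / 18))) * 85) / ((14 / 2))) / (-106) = -45/371 = -0.12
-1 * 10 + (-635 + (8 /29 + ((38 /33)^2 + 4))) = -20192833/31581 = -639.40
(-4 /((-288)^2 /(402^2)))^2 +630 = 229170001/331776 = 690.74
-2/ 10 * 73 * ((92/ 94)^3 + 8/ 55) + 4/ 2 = -394334022/28551325 = -13.81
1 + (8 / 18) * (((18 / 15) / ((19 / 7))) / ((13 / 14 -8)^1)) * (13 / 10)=135979/141075 = 0.96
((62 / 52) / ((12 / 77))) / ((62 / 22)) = 847/312 = 2.71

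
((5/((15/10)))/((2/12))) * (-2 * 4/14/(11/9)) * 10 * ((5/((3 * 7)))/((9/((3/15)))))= -800/1617 = -0.49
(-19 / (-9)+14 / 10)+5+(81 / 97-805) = -3473029/4365 = -795.65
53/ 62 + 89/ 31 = 3.73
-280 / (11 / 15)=-4200/11 = -381.82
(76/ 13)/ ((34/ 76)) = 2888/221 = 13.07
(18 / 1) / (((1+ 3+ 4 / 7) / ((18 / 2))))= 567/16 = 35.44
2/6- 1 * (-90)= 271/3 = 90.33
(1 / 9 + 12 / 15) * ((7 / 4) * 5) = 287/36 = 7.97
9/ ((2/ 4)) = 18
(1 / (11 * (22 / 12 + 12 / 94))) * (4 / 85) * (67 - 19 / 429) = 10800224/73938865 = 0.15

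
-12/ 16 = -3/4 = -0.75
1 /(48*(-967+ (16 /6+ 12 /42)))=-7/323920 = 0.00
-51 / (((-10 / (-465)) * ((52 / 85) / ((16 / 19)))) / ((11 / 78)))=-1478235/3211 = -460.37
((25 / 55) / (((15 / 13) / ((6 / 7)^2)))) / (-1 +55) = 26/4851 = 0.01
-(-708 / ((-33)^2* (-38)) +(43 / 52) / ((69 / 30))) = -1553419/4124406 = -0.38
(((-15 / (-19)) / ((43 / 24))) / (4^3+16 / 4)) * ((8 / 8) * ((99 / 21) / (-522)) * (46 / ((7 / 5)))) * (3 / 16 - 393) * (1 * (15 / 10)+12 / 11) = 32524875/16620016 = 1.96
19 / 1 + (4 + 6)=29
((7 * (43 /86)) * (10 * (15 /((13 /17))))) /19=8925/247 = 36.13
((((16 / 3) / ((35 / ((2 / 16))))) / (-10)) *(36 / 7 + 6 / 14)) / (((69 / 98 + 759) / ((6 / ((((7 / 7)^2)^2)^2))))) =-4/47725 = 0.00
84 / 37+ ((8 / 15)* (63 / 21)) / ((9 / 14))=7924/1665 = 4.76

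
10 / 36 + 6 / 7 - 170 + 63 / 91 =-275467/1638 = -168.17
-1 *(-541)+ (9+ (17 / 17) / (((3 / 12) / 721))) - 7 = 3427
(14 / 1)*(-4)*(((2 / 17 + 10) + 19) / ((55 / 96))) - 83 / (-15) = -724349/255 = -2840.58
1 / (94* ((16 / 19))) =19/1504 = 0.01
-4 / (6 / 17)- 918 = -2788/3 = -929.33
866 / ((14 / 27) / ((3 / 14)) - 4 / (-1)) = 35073/260 = 134.90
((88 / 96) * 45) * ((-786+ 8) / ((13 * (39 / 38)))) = -406505/169 = -2405.36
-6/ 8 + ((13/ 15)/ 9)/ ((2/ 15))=-1/36 = -0.03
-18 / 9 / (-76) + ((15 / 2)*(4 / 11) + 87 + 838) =387801/418 = 927.75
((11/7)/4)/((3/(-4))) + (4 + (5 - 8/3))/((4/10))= 643/42 = 15.31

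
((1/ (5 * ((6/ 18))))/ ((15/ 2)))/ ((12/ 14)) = 7/75 = 0.09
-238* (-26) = 6188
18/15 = 6/5 = 1.20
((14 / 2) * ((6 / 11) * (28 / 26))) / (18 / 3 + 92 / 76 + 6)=0.31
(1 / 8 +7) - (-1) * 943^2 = 7114049/8 = 889256.12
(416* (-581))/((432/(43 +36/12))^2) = -3995537/1458 = -2740.42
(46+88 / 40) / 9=5.36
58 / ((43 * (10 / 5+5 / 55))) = 638/989 = 0.65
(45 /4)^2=2025/16 = 126.56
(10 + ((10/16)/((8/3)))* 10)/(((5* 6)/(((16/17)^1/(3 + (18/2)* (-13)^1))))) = -79/23256 = 0.00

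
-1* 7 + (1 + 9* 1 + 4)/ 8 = -21/4 = -5.25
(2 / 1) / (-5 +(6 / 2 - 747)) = -2/749 = 0.00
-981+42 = -939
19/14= 1.36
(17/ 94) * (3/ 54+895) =273887/1692 = 161.87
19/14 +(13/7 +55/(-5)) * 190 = -24301/14 = -1735.79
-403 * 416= -167648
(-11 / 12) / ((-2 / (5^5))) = 34375/24 = 1432.29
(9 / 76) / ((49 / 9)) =81/3724 = 0.02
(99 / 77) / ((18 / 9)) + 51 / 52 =1.62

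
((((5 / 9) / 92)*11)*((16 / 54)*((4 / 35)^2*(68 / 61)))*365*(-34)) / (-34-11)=0.08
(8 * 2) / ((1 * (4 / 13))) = 52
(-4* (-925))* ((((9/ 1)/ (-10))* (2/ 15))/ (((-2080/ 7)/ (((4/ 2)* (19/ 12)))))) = 4921/1040 = 4.73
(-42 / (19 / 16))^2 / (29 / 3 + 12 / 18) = 1354752/11191 = 121.06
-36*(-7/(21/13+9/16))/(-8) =-2184/151 = -14.46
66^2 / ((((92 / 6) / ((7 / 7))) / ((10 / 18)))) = 3630/23 = 157.83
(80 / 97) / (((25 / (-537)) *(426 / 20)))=-5728/6887 = -0.83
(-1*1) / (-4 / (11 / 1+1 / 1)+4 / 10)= -15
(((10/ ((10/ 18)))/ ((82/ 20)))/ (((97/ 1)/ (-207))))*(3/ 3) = -37260/3977 = -9.37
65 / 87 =0.75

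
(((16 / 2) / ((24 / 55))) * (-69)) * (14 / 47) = -17710/47 = -376.81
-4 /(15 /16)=-64/15 = -4.27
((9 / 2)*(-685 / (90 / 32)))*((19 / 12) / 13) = -5206/39 = -133.49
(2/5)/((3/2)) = 4/15 = 0.27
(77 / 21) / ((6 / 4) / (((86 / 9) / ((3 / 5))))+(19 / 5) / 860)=11825/318 = 37.19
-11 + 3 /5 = -10.40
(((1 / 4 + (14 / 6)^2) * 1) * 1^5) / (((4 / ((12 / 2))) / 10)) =1025/12 = 85.42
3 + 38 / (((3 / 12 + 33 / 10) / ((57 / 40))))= 18.25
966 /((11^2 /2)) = 1932/121 = 15.97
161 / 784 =23/112 = 0.21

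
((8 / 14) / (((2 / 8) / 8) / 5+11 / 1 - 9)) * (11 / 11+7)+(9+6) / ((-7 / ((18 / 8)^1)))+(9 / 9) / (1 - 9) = -6851/2568 = -2.67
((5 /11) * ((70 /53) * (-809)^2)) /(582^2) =114534175/98738046 = 1.16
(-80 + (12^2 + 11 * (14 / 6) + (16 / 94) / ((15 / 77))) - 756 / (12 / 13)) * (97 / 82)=-8302618/9635 = -861.71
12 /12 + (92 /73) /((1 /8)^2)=5961/73 = 81.66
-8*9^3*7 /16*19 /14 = -13851/4 = -3462.75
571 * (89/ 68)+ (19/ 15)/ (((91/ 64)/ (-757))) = 6773119/92820 = 72.97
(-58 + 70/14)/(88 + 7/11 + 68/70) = -20405/34499 = -0.59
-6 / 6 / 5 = -1/5 = -0.20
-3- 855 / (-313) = -84/313 = -0.27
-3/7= -0.43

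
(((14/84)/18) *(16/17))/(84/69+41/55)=5060/1139697 = 0.00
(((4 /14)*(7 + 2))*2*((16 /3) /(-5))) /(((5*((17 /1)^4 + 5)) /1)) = -32/2436175 = 0.00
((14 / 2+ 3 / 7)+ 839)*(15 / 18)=9875/14 = 705.36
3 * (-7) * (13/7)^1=-39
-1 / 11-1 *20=-221/11 = -20.09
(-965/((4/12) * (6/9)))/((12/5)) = -14475/8 = -1809.38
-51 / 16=-3.19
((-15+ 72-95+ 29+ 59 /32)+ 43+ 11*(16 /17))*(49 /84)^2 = 15.72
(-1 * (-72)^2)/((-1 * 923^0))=5184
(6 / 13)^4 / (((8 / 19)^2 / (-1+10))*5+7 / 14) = 8421408/111073729 = 0.08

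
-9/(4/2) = -4.50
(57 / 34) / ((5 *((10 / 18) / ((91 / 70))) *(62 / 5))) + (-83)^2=726107269/105400 = 6889.06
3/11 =0.27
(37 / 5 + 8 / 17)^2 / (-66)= -149187/158950 = -0.94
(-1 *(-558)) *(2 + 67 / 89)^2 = 33493950/7921 = 4228.50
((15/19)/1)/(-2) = -15/38 = -0.39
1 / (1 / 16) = 16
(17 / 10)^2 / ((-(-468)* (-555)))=-289/25974000 = 0.00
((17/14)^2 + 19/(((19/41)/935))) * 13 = 97681337/196 = 498374.17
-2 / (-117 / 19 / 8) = 2.60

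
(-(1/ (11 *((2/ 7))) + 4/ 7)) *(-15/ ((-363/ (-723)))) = 495255/18634 = 26.58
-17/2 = -8.50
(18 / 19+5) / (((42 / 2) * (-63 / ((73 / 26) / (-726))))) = 8249/474486012 = 0.00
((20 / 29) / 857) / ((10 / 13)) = 26/24853 = 0.00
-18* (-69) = 1242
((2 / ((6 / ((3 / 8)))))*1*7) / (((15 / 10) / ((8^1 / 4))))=7/6 = 1.17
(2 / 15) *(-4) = -8/15 = -0.53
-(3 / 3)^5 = -1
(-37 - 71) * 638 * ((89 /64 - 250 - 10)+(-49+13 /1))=162398115/8 = 20299764.38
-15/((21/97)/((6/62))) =-1455/217 = -6.71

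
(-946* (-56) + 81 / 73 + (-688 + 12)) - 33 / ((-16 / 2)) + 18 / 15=152734789/2920 = 52306.43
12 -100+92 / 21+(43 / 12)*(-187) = -753.70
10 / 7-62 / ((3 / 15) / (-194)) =420990/7 = 60141.43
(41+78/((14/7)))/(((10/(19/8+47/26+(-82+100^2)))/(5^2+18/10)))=2127315.97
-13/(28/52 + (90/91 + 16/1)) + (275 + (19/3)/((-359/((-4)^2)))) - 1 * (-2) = 474075784/1717815 = 275.98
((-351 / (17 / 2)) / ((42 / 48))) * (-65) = 365040/119 = 3067.56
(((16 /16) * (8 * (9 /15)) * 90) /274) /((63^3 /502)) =4016/1268757 = 0.00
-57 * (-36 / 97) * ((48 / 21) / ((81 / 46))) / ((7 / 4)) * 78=5817344/4753 = 1223.93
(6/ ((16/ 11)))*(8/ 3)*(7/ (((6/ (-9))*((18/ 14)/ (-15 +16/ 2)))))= 3773/6 = 628.83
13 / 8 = 1.62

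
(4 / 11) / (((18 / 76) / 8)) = 12.28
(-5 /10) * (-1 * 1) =1/2 = 0.50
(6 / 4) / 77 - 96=-14781/154 = -95.98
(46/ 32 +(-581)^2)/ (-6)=-1800333/32 = -56260.41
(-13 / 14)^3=-0.80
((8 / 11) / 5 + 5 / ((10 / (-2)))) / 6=-0.14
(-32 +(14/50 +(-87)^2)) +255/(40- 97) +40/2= 3587583/475 = 7552.81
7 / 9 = 0.78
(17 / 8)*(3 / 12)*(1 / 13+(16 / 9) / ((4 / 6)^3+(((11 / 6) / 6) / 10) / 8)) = 3438641/1078688 = 3.19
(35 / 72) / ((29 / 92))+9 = 5503/522 = 10.54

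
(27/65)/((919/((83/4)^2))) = 186003/955760 = 0.19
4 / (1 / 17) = 68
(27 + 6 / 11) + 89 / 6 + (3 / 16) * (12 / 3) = 43.13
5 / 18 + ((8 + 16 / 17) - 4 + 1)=1903/306 = 6.22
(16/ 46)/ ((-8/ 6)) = -6/23 = -0.26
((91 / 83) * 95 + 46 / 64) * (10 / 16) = 1392745/21248 = 65.55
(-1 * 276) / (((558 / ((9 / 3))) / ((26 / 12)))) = -299/93 = -3.22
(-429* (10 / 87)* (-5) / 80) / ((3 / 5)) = 3575/696 = 5.14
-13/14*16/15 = -104/105 = -0.99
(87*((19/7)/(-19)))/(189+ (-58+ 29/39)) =-3393/35966 = -0.09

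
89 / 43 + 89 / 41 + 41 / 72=610555/126936 = 4.81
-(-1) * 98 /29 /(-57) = -98/1653 = -0.06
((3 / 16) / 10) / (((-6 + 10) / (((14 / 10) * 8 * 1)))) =21/400 = 0.05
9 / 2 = 4.50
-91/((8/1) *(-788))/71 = 91/447584 = 0.00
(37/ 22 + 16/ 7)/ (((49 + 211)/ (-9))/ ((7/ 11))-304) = -5499/484264 = -0.01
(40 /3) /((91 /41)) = 1640/273 = 6.01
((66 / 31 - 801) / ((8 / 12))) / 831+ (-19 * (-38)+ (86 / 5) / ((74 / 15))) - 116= 386374569/635438 = 608.04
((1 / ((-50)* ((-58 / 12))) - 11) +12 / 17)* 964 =-122258336/12325 = -9919.54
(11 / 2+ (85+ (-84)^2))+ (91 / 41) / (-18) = 2637013/369 = 7146.38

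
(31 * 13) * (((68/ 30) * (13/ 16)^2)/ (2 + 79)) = 1157819/155520 = 7.44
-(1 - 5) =4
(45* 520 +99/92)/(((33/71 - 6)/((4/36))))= -5661327/12052 = -469.74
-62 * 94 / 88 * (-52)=37882/11 = 3443.82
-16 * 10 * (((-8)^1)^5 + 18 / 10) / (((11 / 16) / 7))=587170304/11 = 53379118.55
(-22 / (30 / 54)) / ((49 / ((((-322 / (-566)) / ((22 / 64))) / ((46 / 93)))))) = -2.70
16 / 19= 0.84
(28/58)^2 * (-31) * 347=-2108372/841 = -2506.98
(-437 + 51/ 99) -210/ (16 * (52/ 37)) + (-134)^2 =240379699/13728 = 17510.18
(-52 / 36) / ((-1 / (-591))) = -2561/3 = -853.67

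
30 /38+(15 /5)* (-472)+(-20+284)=-21873/19 = -1151.21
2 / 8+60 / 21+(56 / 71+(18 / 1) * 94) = 3371441/1988 = 1695.90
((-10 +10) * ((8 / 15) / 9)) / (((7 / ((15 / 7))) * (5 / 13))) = 0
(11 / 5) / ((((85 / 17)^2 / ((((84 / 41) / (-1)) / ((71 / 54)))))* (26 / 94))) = -2345112/4730375 = -0.50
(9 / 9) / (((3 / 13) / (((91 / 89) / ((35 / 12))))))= 676/445 = 1.52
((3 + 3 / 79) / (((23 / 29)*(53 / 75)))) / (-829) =-522000/79833529 = -0.01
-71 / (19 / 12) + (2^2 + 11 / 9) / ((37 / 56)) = -233708/6327 = -36.94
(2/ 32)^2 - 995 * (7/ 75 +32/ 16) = -7998193/3840 = -2082.86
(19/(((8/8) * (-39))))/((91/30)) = -190/1183 = -0.16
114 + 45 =159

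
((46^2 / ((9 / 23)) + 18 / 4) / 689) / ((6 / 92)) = 2240591/18603 = 120.44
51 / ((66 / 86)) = 731/11 = 66.45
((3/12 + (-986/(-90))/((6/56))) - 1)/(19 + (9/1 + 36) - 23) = 54811/22140 = 2.48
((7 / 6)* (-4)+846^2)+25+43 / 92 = 197543357/276 = 715736.80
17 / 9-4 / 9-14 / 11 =17/99 = 0.17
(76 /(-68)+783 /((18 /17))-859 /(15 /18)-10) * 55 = -565521/34 = -16632.97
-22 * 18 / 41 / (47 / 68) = -26928/1927 = -13.97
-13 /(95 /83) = -1079/95 = -11.36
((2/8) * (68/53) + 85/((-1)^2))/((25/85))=290.09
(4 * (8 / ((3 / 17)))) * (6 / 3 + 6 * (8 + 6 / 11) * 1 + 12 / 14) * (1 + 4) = 11336960/231 = 49077.75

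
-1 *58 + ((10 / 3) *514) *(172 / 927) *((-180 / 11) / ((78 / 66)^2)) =-197526418/52221 = -3782.51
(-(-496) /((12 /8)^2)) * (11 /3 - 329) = -1936384/27 = -71717.93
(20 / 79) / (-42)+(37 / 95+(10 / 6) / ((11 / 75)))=20365388/1733655 = 11.75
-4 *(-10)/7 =40/7 = 5.71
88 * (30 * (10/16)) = 1650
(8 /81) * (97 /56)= 97/567 = 0.17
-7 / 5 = -1.40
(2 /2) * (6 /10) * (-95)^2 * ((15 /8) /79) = 81225/632 = 128.52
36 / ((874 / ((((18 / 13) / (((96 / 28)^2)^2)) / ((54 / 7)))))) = 16807/314136576 = 0.00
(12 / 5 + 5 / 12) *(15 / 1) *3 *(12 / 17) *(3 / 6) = 1521/34 = 44.74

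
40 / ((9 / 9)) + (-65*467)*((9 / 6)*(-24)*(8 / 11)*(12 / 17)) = 104914360/187 = 561039.36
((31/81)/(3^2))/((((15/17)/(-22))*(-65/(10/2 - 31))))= -23188/54675 = -0.42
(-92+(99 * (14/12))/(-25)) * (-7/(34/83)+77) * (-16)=39362988/425 = 92618.80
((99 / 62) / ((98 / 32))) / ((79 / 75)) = 59400/120001 = 0.49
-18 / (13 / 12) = -216/13 = -16.62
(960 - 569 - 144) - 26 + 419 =640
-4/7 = -0.57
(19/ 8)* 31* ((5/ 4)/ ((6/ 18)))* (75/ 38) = 34875/64 = 544.92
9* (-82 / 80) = -369/40 = -9.22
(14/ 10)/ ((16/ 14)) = 49/40 = 1.22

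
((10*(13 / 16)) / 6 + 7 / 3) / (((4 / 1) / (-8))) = -59/8 = -7.38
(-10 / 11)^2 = 100/121 = 0.83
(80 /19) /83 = 80/1577 = 0.05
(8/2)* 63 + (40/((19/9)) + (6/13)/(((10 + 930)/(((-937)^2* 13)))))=52463793/8930 = 5875.00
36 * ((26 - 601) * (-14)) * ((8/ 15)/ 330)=5152/11 = 468.36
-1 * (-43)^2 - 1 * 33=-1882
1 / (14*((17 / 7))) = 1/34 = 0.03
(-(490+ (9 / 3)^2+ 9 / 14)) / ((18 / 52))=-90935/63 = -1443.41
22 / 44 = 1/2 = 0.50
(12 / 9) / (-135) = -4/405 = -0.01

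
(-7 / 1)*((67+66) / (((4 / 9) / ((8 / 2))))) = -8379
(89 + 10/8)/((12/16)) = 361/3 = 120.33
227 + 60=287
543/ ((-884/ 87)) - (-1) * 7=-41053/884 = -46.44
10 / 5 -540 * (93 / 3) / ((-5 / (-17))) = -56914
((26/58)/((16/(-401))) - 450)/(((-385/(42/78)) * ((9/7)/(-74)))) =-55429367/1492920 = -37.13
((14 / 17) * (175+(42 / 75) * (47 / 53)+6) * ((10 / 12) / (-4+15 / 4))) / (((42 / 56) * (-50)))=4489016/337875 = 13.29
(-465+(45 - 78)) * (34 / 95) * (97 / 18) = -273734/285 = -960.47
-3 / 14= -0.21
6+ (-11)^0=7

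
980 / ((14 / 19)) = 1330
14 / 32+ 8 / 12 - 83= -3931/48 = -81.90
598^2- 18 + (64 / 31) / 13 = 144107222/403 = 357586.16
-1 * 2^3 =-8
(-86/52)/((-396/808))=4343/1287 = 3.37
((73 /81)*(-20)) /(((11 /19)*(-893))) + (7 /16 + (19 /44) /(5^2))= 8201807/16750800 = 0.49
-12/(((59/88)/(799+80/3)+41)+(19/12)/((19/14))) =-7847136/27574495 = -0.28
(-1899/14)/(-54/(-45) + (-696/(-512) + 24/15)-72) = 303840/151963 = 2.00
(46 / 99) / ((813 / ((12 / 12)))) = 46/80487 = 0.00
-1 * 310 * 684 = -212040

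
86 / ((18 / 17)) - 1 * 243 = -1456/9 = -161.78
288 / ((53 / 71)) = 20448/53 = 385.81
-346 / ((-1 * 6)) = 173/3 = 57.67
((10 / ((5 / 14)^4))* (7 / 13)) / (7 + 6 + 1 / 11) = 369754/14625 = 25.28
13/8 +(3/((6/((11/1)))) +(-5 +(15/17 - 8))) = -679/136 = -4.99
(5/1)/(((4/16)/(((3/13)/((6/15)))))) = 150/13 = 11.54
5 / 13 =0.38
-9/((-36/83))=83/4 = 20.75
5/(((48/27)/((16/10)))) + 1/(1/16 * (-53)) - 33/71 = 3.73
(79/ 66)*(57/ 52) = 1501/1144 = 1.31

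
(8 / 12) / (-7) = -2/21 = -0.10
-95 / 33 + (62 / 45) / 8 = -5359/1980 = -2.71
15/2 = 7.50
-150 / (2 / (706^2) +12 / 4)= -7476540/149531 = -50.00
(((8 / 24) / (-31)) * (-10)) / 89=10/8277 = 0.00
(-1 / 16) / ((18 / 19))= -19/288 = -0.07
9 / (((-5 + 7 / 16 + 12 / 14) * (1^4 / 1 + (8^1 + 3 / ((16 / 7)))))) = -5376/22825 = -0.24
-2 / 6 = -1/3 = -0.33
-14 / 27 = -0.52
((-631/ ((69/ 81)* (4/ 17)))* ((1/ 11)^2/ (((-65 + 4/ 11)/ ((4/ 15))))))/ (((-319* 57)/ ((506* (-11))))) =21454/652935 = 0.03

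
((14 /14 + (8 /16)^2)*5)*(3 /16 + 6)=38.67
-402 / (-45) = 134/15 = 8.93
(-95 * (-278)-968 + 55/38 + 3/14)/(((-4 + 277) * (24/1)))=3384007/871416 = 3.88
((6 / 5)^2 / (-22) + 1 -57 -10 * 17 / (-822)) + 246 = 21490727/113025 = 190.14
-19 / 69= -0.28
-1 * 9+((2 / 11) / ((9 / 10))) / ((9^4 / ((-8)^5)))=-10.01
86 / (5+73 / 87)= 3741/254 = 14.73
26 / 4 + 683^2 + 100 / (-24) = 1399474/3 = 466491.33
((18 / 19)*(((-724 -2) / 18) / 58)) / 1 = -363/551 = -0.66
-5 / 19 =-0.26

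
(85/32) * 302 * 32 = 25670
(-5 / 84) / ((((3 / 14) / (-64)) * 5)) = 32/9 = 3.56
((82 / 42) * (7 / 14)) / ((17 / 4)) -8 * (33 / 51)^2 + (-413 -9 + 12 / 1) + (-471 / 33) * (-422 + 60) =317346082/66759 = 4753.61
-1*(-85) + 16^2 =341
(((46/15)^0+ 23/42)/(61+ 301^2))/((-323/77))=-5/1228692 = 0.00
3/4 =0.75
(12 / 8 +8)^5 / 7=2476099/224 = 11054.01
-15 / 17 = -0.88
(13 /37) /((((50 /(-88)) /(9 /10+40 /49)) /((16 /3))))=-3848416/679875 = -5.66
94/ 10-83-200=-1368/5 = -273.60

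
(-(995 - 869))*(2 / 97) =-252/97 = -2.60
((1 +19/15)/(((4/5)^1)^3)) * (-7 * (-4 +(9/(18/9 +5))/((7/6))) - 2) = 1700/21 = 80.95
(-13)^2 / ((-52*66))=-13/264 = -0.05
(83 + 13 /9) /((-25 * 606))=-76/13635 = -0.01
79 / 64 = 1.23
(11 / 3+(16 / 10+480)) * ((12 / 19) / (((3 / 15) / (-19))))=-29116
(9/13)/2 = 9/26 = 0.35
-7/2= -3.50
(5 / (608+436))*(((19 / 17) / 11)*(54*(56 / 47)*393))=3136140/254881 = 12.30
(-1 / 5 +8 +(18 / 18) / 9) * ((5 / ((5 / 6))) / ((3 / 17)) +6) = 2848/9 = 316.44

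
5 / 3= 1.67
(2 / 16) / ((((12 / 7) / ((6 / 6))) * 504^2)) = 1/3483648 = 0.00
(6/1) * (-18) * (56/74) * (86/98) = -18576/259 = -71.72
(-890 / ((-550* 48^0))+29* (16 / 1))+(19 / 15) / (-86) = 6606913/14190 = 465.60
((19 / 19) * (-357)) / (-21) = 17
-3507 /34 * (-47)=164829/34 = 4847.91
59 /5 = 11.80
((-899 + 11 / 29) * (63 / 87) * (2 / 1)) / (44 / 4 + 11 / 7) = -957705/9251 = -103.52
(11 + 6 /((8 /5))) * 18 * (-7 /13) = -3717/26 = -142.96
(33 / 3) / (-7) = -11/7 = -1.57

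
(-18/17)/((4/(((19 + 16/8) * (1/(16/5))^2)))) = -0.54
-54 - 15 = -69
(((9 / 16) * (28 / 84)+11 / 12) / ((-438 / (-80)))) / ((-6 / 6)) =-265/1314 = -0.20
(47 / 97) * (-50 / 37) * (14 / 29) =-32900/104081 = -0.32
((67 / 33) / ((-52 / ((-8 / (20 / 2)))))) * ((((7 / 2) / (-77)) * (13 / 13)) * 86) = -2881/23595 = -0.12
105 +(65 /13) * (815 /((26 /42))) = 86940/13 = 6687.69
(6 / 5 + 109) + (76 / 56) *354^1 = 20672/35 = 590.63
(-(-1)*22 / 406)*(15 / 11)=15/203 = 0.07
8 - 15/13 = 89/13 = 6.85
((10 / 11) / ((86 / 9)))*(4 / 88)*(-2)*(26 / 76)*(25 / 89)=-14625/17596546 = 0.00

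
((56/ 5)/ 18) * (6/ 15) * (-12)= -224/75 = -2.99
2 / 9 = 0.22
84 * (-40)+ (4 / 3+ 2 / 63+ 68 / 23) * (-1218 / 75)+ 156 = -16943896/5175 = -3274.18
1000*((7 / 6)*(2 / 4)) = 1750/3 = 583.33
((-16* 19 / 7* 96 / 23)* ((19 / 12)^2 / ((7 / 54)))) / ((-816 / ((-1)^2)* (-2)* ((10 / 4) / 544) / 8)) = -3739.28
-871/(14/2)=-871/7 = -124.43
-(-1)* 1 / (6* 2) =1/12 = 0.08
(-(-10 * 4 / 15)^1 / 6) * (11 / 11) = 4/9 = 0.44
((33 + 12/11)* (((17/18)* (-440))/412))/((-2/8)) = 42500/309 = 137.54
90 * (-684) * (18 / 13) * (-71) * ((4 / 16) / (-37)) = -19668420/481 = -40890.69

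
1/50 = 0.02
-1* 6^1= -6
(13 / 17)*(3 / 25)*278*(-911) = -23240.15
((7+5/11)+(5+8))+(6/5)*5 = 26.45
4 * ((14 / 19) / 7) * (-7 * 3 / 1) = -168/19 = -8.84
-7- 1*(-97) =90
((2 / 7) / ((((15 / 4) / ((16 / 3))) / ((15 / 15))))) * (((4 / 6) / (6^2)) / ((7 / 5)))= 64/11907 = 0.01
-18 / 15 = -6/5 = -1.20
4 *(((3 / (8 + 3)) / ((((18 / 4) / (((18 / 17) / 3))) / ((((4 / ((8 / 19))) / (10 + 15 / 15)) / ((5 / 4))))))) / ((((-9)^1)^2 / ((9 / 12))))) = 152/277695 = 0.00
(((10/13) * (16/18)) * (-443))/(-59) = 35440/6903 = 5.13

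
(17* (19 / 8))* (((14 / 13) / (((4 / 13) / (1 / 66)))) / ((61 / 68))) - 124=-1958459/16104 = -121.61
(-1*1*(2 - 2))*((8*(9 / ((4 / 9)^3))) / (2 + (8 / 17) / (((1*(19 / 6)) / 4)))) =0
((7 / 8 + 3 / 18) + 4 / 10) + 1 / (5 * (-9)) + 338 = 122191/360 = 339.42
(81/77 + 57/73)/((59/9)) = 92718/331639 = 0.28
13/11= 1.18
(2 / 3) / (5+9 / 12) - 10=-682/69 = -9.88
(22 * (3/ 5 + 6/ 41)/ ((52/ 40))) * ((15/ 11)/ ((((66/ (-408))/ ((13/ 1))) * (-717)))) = 208080/107789 = 1.93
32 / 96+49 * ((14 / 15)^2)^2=1899259/50625 = 37.52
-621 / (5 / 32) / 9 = -2208/5 = -441.60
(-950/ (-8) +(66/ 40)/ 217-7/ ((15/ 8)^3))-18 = 73014622/732375 = 99.70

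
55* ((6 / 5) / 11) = 6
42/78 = 7/13 = 0.54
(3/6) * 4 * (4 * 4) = 32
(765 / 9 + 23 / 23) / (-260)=-43/130 = -0.33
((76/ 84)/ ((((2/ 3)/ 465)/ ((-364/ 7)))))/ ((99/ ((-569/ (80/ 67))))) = 291907811/1848 = 157958.77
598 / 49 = 12.20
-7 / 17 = -0.41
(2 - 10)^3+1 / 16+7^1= -8079/16 = -504.94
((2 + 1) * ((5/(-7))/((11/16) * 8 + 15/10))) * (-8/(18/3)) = 20/49 = 0.41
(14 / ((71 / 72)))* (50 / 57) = 16800/1349 = 12.45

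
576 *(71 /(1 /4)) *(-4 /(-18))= 36352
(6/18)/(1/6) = 2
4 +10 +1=15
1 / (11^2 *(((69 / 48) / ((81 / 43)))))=1296/119669 = 0.01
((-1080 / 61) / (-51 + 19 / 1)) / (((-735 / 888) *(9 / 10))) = -2220/2989 = -0.74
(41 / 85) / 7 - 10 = -5909/595 = -9.93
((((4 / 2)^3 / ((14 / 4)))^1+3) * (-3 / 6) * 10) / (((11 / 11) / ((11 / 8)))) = -2035/56 = -36.34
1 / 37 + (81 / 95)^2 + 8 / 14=3098174/2337475 = 1.33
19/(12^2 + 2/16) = 152/1153 = 0.13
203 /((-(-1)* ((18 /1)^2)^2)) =203/104976 = 0.00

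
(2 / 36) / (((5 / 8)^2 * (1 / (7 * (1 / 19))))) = 224/4275 = 0.05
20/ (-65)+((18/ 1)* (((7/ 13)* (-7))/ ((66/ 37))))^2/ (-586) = -33269833/11983114 = -2.78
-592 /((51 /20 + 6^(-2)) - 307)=26640/13699 = 1.94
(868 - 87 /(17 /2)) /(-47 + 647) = 7291/5100 = 1.43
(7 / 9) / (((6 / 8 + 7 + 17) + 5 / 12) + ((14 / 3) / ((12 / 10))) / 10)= 7/230 = 0.03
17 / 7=2.43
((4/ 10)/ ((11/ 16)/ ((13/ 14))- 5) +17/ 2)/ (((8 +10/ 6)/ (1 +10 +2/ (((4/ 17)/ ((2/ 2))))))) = 4356963/256940 = 16.96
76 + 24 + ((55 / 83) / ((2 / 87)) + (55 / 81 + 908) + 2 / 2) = 13963729/13446 = 1038.50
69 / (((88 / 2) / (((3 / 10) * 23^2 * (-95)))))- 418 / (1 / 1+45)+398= -47065651/2024 = -23253.78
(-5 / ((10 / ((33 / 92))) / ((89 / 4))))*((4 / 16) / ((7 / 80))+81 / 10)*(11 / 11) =-2252679/51520 = -43.72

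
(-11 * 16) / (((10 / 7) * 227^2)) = -616/257645 = 0.00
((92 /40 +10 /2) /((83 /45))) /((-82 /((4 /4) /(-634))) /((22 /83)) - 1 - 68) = 7227/358019338 = 0.00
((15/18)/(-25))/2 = -1/60 = -0.02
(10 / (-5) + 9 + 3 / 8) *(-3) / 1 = -177/8 = -22.12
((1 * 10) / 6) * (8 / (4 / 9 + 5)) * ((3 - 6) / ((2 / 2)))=-360/49 = -7.35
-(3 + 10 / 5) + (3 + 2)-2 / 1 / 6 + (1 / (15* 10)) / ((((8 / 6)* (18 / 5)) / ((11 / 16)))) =-3829/11520 = -0.33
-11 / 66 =-1/6 = -0.17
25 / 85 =5/17 = 0.29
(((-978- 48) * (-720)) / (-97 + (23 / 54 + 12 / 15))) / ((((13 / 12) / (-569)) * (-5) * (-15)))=955701504/17693 = 54015.80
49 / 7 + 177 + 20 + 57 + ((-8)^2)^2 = 4357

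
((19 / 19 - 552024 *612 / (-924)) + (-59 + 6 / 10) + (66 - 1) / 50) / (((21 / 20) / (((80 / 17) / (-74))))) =-40141040/1813 = -22140.67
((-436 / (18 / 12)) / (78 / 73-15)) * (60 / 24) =159140/3051 = 52.16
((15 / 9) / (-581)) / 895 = -1/311997 = 0.00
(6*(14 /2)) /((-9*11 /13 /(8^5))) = -5963776/33 = -180720.48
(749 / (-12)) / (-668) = 749/8016 = 0.09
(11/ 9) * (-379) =-4169/9 = -463.22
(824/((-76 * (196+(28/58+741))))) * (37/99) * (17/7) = -3757646/357971229 = -0.01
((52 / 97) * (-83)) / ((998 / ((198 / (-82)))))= 213642/1984523 = 0.11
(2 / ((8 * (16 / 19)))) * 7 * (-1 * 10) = -665/32 = -20.78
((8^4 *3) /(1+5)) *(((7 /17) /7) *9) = 18432/17 = 1084.24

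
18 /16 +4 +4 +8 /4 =89/8 = 11.12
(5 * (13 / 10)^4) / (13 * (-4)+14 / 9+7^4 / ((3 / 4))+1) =257049/56734000 = 0.00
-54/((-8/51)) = 1377/4 = 344.25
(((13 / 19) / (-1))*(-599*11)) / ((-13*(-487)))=6589/9253 = 0.71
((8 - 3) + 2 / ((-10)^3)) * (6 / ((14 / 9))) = 9639/500 = 19.28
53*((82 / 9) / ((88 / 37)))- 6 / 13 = 202.57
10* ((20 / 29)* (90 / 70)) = 1800/203 = 8.87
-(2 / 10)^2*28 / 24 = -7/150 = -0.05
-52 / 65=-4/5 = -0.80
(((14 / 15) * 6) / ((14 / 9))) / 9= 2/5 = 0.40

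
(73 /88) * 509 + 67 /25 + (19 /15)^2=8445157/19800 = 426.52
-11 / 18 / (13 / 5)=-55/234 = -0.24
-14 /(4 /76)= -266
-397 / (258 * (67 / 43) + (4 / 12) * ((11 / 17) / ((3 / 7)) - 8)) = -60741/61175 = -0.99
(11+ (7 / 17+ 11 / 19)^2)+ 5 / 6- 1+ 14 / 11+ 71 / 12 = 19.00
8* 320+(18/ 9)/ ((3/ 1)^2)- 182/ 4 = 45265/18 = 2514.72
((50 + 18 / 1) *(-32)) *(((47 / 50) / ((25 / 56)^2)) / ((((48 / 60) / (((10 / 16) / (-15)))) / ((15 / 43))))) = 5011328/26875 = 186.47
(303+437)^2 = 547600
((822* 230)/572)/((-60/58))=-319.51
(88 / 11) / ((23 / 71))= 568/23 = 24.70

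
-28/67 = -0.42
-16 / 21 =-0.76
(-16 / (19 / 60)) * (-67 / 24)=2680/19 = 141.05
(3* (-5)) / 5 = -3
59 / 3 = 19.67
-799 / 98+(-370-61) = -43037/98 = -439.15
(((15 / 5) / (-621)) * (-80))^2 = 6400/42849 = 0.15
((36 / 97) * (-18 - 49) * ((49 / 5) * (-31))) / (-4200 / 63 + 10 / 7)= -38470194/332225 = -115.80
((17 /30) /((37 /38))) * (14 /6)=2261/1665 = 1.36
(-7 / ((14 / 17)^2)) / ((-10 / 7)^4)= -99127/40000 = -2.48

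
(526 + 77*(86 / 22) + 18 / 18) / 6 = 138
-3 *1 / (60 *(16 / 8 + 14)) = -1/320 = 0.00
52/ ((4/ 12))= 156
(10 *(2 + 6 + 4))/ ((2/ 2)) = 120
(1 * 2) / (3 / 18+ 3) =12/19 = 0.63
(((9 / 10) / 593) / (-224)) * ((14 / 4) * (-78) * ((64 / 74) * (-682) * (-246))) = 29443986/109705 = 268.39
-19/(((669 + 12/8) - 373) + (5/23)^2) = -20102/314805 = -0.06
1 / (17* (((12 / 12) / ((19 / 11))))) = 19/187 = 0.10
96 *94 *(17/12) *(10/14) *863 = 55162960/7 = 7880422.86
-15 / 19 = -0.79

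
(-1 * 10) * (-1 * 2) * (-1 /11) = -20/11 = -1.82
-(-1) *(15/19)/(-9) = -5/57 = -0.09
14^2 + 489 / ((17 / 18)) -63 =11063/17 = 650.76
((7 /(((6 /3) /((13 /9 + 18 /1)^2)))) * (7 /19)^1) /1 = 1500625/3078 = 487.53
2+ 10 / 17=44/17 = 2.59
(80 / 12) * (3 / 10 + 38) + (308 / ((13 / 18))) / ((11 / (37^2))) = 2079886/39 = 53330.41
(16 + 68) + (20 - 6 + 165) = 263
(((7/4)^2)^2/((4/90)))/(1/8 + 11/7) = 151263/1216 = 124.39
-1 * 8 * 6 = -48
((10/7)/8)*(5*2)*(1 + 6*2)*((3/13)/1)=75/14 = 5.36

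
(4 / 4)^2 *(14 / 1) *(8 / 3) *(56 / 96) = 196/9 = 21.78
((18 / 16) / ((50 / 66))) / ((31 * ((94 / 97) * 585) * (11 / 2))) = 291/18941000 = 0.00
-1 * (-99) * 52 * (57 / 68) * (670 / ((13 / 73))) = 275999130/17 = 16235242.94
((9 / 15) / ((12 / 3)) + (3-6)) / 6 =-19/40 = -0.48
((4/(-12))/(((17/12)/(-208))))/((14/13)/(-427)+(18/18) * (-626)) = -164944/2109785 = -0.08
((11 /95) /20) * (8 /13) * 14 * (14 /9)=4312/55575 = 0.08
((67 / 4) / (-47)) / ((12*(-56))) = 67/126336 = 0.00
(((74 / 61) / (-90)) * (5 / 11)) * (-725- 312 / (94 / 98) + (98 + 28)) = 1607317/283833 = 5.66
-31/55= -0.56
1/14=0.07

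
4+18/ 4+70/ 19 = 463/38 = 12.18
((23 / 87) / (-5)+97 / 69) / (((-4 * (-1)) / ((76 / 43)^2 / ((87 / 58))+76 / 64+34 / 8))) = 31368787/12332830 = 2.54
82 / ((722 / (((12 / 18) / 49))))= 82/53067 = 0.00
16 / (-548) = -4/137 = -0.03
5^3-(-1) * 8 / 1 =133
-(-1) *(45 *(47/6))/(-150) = -47/20 = -2.35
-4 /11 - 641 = -7055/11 = -641.36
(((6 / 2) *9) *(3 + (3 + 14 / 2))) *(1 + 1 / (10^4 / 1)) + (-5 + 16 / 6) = 348.70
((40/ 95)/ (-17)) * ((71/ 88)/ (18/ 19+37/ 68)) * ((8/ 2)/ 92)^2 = -284/11213213 = 0.00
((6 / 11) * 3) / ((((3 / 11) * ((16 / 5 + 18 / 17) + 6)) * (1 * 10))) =51/872 = 0.06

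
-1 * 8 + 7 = -1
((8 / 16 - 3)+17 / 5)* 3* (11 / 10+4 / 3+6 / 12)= 198/25 = 7.92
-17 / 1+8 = -9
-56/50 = -28/25 = -1.12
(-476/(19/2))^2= 906304/361 = 2510.54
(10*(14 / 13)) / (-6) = -70/39 = -1.79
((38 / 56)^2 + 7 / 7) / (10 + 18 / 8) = 1145/9604 = 0.12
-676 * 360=-243360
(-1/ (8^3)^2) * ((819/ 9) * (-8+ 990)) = -44681/131072 = -0.34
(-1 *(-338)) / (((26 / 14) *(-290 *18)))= -91/2610 = -0.03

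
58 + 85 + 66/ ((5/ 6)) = 1111/5 = 222.20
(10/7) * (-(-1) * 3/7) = 0.61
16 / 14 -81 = -79.86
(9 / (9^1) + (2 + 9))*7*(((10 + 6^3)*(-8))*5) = -759360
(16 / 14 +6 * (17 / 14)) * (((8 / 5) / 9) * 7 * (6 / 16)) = 59/15 = 3.93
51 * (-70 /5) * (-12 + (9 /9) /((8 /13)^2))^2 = -128091957/2048 = -62544.90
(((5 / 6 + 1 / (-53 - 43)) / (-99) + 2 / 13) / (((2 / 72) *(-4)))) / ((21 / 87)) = -521449/96096 = -5.43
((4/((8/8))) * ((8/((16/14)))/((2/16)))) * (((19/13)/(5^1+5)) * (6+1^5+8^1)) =6384/13 = 491.08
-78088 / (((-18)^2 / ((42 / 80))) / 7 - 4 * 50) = 478289/685 = 698.23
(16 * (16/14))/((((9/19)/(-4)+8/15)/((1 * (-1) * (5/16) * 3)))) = -136800/3311 = -41.32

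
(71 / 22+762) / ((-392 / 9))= -21645/1232 = -17.57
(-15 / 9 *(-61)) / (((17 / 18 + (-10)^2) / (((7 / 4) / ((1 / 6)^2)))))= 115290/1817 = 63.45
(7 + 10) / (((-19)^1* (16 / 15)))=-255/304 = -0.84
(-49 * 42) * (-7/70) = 1029/5 = 205.80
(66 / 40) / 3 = 11/20 = 0.55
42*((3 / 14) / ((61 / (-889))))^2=3048381/7442 = 409.62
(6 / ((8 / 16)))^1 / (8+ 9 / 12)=48/35 = 1.37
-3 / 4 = -0.75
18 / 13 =1.38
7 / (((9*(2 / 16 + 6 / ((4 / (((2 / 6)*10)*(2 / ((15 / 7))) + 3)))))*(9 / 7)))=392/6021 = 0.07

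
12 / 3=4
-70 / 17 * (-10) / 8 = 175/34 = 5.15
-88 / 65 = -1.35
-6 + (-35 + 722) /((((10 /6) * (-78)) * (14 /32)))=-8226/455 = -18.08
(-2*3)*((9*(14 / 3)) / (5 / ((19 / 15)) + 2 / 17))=-81396/1313 = -61.99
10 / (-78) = -0.13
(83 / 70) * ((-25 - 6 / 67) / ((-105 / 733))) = 102270359/492450 = 207.68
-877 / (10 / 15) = -1315.50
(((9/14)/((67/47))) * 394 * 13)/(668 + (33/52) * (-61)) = 56331756/15347087 = 3.67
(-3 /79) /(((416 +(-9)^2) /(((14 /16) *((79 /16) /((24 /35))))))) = -35/72704 = 0.00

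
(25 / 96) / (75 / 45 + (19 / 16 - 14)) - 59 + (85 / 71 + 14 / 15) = -12966449/227910 = -56.89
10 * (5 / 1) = 50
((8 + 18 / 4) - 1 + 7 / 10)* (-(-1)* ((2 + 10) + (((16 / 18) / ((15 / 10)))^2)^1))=549244/3645 = 150.68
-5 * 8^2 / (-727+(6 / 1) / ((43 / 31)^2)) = 591680/1338457 = 0.44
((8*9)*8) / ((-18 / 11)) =-352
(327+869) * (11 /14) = 6578/7 = 939.71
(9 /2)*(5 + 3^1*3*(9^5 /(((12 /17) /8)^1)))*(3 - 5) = -54207027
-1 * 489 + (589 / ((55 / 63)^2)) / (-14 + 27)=-16892184/39325 = -429.55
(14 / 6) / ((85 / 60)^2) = 336/289 = 1.16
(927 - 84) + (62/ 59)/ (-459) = 22829221/27081 = 843.00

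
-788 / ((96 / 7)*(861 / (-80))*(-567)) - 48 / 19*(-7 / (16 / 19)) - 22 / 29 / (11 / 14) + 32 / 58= 124849001/6067467 = 20.58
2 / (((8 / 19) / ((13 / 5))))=247/20 = 12.35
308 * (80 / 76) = 6160/19 = 324.21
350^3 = 42875000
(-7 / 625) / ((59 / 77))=-539/36875 = -0.01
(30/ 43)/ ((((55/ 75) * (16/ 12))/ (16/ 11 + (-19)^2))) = 2691225/10406 = 258.62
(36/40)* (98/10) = 441/50 = 8.82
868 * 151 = 131068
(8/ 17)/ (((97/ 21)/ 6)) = 1008/1649 = 0.61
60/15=4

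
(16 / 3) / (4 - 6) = -8/3 = -2.67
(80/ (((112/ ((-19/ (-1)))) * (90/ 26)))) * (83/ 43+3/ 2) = 72865/5418 = 13.45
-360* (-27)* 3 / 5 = 5832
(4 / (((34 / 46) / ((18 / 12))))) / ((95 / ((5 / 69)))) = 0.01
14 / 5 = 2.80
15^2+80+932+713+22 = 1972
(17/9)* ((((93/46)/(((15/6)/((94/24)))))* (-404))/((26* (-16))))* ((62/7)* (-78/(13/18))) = -232655217/41860 = -5557.94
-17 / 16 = -1.06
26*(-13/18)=-169/9 = -18.78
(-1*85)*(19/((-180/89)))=798.53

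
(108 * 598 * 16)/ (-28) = -258336/7 = -36905.14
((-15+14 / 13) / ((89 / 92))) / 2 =-8326/1157 = -7.20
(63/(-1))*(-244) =15372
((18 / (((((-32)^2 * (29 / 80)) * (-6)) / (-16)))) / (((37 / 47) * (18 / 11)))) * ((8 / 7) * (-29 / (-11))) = 235/777 = 0.30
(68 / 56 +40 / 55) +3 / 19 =6143/2926 = 2.10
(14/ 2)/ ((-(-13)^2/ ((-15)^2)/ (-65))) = 7875/13 = 605.77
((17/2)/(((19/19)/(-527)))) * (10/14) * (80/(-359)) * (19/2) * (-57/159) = -323419900/133189 = -2428.28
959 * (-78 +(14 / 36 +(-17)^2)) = 3648995/18 = 202721.94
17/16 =1.06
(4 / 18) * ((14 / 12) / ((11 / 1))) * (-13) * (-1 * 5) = 455/297 = 1.53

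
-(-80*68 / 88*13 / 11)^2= -78145600/14641 = -5337.45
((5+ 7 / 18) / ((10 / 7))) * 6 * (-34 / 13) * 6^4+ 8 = -76708.55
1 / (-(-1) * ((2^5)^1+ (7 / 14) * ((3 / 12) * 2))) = 4/129 = 0.03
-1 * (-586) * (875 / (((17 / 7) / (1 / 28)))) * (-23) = -5896625/34 = -173430.15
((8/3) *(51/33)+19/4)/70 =1171/9240 = 0.13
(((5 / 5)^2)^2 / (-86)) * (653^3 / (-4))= 278445077/344 = 809433.36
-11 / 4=-2.75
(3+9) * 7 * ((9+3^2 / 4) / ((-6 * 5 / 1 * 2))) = -63/4 = -15.75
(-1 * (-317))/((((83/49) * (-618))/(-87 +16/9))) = 11913811/461646 = 25.81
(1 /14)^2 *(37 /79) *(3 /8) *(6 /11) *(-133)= -6327/97328 = -0.07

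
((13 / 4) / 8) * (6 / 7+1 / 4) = 0.45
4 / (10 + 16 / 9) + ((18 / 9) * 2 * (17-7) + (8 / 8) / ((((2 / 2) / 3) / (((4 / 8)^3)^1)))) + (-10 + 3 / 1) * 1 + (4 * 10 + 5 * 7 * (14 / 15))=135317/1272 = 106.38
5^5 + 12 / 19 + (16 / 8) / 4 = 118793/38 = 3126.13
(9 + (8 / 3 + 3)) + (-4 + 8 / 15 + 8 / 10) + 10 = 22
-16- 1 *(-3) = -13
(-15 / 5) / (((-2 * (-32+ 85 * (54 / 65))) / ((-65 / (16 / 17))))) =-43095/16064 = -2.68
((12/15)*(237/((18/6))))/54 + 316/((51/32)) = 457726/2295 = 199.44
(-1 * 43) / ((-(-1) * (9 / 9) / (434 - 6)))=-18404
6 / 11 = 0.55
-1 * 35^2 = -1225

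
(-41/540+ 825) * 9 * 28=3118213/15 = 207880.87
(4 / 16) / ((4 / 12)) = 3/4 = 0.75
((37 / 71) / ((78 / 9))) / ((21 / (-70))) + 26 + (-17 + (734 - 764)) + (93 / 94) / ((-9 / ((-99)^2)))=-95318063/86762 = -1098.62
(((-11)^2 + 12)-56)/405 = 77/405 = 0.19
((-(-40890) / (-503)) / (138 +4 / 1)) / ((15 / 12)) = -16356/35713 = -0.46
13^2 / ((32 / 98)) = 8281/16 = 517.56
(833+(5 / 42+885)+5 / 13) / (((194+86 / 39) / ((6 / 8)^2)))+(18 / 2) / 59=513665325/101128832 = 5.08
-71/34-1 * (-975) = 33079/34 = 972.91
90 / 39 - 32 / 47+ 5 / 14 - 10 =-68569/8554 = -8.02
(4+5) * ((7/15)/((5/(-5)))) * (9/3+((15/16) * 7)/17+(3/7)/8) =-14.45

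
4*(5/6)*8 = 26.67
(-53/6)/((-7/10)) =265/21 = 12.62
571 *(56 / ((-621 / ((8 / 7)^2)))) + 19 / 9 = -283175/4347 = -65.14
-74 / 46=-37/23 = -1.61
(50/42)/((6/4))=50/63 = 0.79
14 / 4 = 7/2 = 3.50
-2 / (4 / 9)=-9/2 = -4.50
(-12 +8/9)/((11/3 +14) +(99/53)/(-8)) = -1696/2661 = -0.64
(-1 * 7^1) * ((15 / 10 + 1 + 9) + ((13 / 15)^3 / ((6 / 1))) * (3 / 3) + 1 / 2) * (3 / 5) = -1716379/33750 = -50.86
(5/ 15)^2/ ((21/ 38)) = 38/189 = 0.20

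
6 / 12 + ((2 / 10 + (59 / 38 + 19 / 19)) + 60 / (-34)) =2403/1615 = 1.49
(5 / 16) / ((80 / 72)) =9/32 = 0.28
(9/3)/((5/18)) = 54/5 = 10.80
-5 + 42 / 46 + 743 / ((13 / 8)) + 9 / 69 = 135529/299 = 453.27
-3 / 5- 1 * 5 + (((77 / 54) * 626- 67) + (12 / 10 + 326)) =154876/135 = 1147.23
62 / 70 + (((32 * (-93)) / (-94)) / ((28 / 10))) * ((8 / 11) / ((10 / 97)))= 1459387/18095 = 80.65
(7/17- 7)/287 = -16/697 = -0.02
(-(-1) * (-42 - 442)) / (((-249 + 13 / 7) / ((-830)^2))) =233399320/173 = 1349129.02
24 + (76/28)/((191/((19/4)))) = 128713/5348 = 24.07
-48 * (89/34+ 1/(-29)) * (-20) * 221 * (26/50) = 41322528/145 = 284982.95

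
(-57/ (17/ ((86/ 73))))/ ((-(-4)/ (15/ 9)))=-4085/2482 = -1.65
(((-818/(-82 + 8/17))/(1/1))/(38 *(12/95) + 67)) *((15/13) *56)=9.03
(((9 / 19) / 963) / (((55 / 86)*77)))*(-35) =-86/245993 = 0.00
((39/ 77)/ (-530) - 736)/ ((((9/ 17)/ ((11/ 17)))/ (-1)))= 30036199/33390 = 899.56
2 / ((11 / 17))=34/11 = 3.09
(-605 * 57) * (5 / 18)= -57475/6 = -9579.17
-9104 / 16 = -569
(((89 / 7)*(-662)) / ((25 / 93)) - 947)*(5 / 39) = -5645099/1365 = -4135.60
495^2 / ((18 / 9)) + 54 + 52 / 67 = 16424015/134 = 122567.28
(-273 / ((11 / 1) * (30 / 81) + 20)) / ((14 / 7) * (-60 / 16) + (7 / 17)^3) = 2785671/1825225 = 1.53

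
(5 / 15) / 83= 1/249 = 0.00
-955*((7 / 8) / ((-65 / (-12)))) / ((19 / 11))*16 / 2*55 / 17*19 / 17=-9706620/3757 = -2583.61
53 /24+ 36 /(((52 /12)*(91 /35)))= 21917/4056 = 5.40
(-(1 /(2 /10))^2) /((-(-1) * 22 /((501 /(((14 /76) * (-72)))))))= 79325/1848 = 42.92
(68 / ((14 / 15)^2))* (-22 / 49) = -84150/2401 = -35.05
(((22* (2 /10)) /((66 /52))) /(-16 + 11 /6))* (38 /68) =-988/7225 = -0.14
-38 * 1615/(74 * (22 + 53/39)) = -1196715/33707 = -35.50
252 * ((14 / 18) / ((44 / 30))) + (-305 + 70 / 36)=-33545/198 = -169.42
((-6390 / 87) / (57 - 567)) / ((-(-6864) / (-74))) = -2627/1691976 = 0.00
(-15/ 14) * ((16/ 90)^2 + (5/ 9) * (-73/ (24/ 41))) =1121863/15120 = 74.20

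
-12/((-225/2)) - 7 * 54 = -28342/75 = -377.89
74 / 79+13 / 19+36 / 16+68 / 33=1175225/198132 = 5.93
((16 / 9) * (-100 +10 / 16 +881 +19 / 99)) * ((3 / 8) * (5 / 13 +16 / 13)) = 4334393/5148 = 841.96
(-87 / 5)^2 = 7569/25 = 302.76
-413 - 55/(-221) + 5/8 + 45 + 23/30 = -9715853/26520 = -366.36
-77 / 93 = -0.83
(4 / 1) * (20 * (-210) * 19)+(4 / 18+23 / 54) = -319199.35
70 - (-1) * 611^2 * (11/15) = 4107581/15 = 273838.73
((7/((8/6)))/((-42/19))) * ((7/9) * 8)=-133/9 = -14.78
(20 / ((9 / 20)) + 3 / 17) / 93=6827/14229 = 0.48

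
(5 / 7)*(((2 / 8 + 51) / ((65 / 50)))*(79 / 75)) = 16195/546 = 29.66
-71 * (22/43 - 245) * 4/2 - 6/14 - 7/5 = 52246858/1505 = 34715.52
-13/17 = -0.76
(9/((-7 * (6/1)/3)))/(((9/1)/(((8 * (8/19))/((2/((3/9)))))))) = -16/399 = -0.04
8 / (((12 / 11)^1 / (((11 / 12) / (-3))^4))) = 161051/2519424 = 0.06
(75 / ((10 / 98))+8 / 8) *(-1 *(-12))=8832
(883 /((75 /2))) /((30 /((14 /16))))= 6181/9000 = 0.69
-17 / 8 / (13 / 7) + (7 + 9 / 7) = 5199/728 = 7.14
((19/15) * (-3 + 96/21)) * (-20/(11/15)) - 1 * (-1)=-53.29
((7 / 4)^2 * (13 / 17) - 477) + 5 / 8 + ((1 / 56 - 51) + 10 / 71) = -524.87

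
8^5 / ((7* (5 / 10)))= 65536/7 = 9362.29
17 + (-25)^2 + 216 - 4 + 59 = 913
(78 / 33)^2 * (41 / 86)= 13858/5203 = 2.66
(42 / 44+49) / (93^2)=1099/190278 = 0.01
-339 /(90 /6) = -113/5 = -22.60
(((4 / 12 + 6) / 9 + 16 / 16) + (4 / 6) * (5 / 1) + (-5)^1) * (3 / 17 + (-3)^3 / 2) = -151/306 = -0.49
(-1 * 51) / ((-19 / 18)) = 918/19 = 48.32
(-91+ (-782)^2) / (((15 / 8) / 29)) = 47284152/5 = 9456830.40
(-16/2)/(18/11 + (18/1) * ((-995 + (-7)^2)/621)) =3036/9785 = 0.31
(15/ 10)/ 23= 3/46 = 0.07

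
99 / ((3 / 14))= 462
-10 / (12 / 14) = -35/3 = -11.67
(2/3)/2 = 1/3 = 0.33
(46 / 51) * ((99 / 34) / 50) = 759/14450 = 0.05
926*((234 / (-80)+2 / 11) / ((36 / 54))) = -1676523/440 = -3810.28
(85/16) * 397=33745/16 = 2109.06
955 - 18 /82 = 39146/41 = 954.78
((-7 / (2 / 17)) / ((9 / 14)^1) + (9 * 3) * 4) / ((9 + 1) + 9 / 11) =1.43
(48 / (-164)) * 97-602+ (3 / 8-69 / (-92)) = -206399/328 = -629.27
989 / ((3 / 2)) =1978/3 = 659.33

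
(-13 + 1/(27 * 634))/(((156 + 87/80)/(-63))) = 62309240/11951217 = 5.21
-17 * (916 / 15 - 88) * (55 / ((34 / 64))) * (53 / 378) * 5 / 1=18842560/567 = 33232.03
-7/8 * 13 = -91/8 = -11.38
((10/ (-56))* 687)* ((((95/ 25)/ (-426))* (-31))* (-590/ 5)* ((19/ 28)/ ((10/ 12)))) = 453604803/139160 = 3259.59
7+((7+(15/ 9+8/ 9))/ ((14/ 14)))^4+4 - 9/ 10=547670821/65610 = 8347.37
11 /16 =0.69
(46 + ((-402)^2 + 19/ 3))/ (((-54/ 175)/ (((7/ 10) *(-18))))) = 118817405/18 = 6600966.94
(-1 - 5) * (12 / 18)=-4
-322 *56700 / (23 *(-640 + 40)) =1323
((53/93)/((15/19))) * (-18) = -2014/155 = -12.99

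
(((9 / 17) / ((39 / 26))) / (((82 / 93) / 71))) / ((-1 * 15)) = -6603/3485 = -1.89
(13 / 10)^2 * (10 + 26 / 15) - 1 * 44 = -24.17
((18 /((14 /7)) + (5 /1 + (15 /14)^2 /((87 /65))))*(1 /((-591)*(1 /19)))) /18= -1604569/60466392 = -0.03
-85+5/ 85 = -1444/17 = -84.94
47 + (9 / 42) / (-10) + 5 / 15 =19871/420 = 47.31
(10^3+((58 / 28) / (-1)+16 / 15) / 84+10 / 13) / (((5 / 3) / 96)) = 917974628/15925 = 57643.62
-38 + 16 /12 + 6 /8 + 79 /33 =-1475/44 = -33.52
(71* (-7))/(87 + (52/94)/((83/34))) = -1938797/340271 = -5.70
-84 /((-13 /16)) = 1344/13 = 103.38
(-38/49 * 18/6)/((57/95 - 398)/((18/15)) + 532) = -684/59045 = -0.01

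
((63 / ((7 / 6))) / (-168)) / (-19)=9/532 = 0.02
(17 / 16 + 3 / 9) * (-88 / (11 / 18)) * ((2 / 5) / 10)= -201/25 = -8.04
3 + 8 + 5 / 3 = 38/3 = 12.67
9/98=0.09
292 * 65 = 18980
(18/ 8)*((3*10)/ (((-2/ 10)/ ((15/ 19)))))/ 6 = -3375/76 = -44.41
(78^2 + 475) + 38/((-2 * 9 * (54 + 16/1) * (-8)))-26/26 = 33052339/5040 = 6558.00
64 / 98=32/49 = 0.65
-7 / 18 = -0.39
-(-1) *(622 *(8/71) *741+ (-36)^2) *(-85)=-321234720/71 = -4524432.68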